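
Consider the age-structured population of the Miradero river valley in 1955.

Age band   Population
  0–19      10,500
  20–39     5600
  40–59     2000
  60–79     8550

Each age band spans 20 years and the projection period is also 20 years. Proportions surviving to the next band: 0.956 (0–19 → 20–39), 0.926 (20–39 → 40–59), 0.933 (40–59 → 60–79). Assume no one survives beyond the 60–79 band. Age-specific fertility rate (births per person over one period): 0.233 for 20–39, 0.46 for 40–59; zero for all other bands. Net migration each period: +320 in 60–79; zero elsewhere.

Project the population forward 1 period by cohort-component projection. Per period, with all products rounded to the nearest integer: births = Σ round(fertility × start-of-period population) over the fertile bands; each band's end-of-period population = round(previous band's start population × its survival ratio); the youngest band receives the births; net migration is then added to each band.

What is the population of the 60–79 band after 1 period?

2186

[period 1]
Births: 5600 × 0.233 = 1305 ; 2000 × 0.46 = 920 → total 2225
20–39: 10500 × 0.956 = 10038
40–59: 5600 × 0.926 = 5186
60–79: 2000 × 0.933 = 1866
Net migration: 60–79 + 320 → 2186
Giving 2225 / 10038 / 5186 / 2186.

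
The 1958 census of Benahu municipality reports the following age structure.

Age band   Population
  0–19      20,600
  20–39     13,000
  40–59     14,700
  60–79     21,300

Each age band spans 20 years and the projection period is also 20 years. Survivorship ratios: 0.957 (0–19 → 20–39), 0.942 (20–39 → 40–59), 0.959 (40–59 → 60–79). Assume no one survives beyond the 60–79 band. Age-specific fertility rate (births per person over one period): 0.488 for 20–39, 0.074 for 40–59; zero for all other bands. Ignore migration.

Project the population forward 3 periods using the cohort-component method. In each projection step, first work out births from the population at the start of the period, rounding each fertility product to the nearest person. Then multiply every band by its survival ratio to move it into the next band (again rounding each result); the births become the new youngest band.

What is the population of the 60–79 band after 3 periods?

17810

[period 1]
Births: 13000 * 0.488 = 6344, 14700 * 0.074 = 1088 → total 7432
20–39: 20600 * 0.957 = 19714
40–59: 13000 * 0.942 = 12246
60–79: 14700 * 0.959 = 14097
→ [7432, 19714, 12246, 14097]
[period 2]
Births: 19714 * 0.488 = 9620, 12246 * 0.074 = 906 → total 10526
20–39: 7432 * 0.957 = 7112
40–59: 19714 * 0.942 = 18571
60–79: 12246 * 0.959 = 11744
→ [10526, 7112, 18571, 11744]
[period 3]
Births: 7112 * 0.488 = 3471, 18571 * 0.074 = 1374 → total 4845
20–39: 10526 * 0.957 = 10073
40–59: 7112 * 0.942 = 6700
60–79: 18571 * 0.959 = 17810
→ [4845, 10073, 6700, 17810]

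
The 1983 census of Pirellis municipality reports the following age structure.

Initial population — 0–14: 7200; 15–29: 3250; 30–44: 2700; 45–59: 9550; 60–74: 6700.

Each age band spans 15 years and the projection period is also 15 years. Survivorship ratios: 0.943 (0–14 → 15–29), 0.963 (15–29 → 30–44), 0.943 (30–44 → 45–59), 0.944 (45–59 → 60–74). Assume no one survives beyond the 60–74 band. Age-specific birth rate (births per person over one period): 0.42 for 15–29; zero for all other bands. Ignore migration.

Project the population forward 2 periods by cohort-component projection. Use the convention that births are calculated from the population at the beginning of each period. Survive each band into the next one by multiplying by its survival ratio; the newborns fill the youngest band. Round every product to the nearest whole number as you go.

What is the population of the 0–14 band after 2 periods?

2852

Let band 1 be 0–14 through band 5 = 60–74.
After projecting period 1:
Births: 3250 × 0.42 = 1365
Band 2: 7200 × 0.943 = 6790
Band 3: 3250 × 0.963 = 3130
Band 4: 2700 × 0.943 = 2546
Band 5: 9550 × 0.944 = 9015
End of period: [1365, 6790, 3130, 2546, 9015]
After projecting period 2:
Births: 6790 × 0.42 = 2852
Band 2: 1365 × 0.943 = 1287
Band 3: 6790 × 0.963 = 6539
Band 4: 3130 × 0.943 = 2952
Band 5: 2546 × 0.944 = 2403
End of period: [2852, 1287, 6539, 2952, 2403]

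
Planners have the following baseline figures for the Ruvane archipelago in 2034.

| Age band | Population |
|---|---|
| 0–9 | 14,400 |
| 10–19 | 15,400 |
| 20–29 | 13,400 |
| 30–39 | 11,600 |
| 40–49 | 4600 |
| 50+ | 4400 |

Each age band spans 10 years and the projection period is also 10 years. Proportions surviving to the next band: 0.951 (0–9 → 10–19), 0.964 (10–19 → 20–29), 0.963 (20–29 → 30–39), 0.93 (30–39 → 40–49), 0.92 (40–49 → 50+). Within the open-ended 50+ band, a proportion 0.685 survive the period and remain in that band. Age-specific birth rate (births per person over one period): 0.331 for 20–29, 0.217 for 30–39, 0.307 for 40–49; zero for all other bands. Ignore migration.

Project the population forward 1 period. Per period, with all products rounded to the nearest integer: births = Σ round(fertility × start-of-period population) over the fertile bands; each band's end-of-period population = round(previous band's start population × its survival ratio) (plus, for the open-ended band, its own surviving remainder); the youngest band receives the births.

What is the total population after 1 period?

67842

— Period 1 —
Births: 13400 × 0.331 = 4435, 11600 × 0.217 = 2517, 4600 × 0.307 = 1412 → total 8364
10–19: 14400 × 0.951 = 13694
20–29: 15400 × 0.964 = 14846
30–39: 13400 × 0.963 = 12904
40–49: 11600 × 0.93 = 10788
50+: 4600 × 0.92 + 4400 × 0.685 = 4232 + 3014 = 7246
→ [8364, 13694, 14846, 12904, 10788, 7246]
Total after period 1: 8364 + 13694 + 14846 + 12904 + 10788 + 7246 = 67842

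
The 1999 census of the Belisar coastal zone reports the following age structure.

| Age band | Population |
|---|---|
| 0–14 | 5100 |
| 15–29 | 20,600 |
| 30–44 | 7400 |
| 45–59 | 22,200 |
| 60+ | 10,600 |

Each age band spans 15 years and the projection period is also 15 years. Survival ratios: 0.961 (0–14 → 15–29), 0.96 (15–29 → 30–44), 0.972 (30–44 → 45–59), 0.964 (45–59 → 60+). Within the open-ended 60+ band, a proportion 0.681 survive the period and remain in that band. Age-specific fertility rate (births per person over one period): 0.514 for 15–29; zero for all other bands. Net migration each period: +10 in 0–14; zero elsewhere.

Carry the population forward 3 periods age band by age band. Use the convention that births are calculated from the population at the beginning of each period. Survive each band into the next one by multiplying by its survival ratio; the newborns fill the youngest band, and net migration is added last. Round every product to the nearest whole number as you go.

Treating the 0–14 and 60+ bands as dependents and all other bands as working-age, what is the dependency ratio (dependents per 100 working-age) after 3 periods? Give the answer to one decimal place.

248.9

Period 1:
Births: 20600 × 0.514 = 10588
15–29: 5100 × 0.961 = 4901
30–44: 20600 × 0.96 = 19776
45–59: 7400 × 0.972 = 7193
60+: 22200 × 0.964 + 10600 × 0.681 = 21401 + 7219 = 28620
Net migration: 0–14 + 10 → 10598
End of period: [10598, 4901, 19776, 7193, 28620]
Period 2:
Births: 4901 × 0.514 = 2519
15–29: 10598 × 0.961 = 10185
30–44: 4901 × 0.96 = 4705
45–59: 19776 × 0.972 = 19222
60+: 7193 × 0.964 + 28620 × 0.681 = 6934 + 19490 = 26424
Net migration: 0–14 + 10 → 2529
End of period: [2529, 10185, 4705, 19222, 26424]
Period 3:
Births: 10185 × 0.514 = 5235
15–29: 2529 × 0.961 = 2430
30–44: 10185 × 0.96 = 9778
45–59: 4705 × 0.972 = 4573
60+: 19222 × 0.964 + 26424 × 0.681 = 18530 + 17995 = 36525
Net migration: 0–14 + 10 → 5245
End of period: [5245, 2430, 9778, 4573, 36525]
Dependents (band 0–14 + band 60+) = 5245 + 36525 = 41770; working-age = 16781; ratio = 41770/16781 × 100 = 248.9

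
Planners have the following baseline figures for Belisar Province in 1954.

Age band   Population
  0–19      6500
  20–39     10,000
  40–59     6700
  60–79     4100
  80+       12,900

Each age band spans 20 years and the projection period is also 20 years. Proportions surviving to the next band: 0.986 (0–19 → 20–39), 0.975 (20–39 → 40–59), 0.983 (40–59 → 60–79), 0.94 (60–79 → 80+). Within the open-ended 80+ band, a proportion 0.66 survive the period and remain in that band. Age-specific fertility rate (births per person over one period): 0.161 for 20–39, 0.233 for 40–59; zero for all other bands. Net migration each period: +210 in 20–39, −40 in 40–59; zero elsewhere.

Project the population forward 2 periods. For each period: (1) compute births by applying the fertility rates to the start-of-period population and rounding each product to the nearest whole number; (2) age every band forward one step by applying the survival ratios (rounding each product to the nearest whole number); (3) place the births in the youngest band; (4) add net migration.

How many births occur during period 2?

(Groups numbered youngest = 1 to oldest = 5.)
Period 1:
Births: 10000 × 0.161 = 1610 ; 6700 × 0.233 = 1561 ⇒ total 3171
Group 2: 6500 × 0.986 = 6409
Group 3: 10000 × 0.975 = 9750
Group 4: 6700 × 0.983 = 6586
Group 5: 4100 × 0.94 + 12900 × 0.66 = 3854 + 8514 = 12368
Net migration: Group 2 + 210 → 6619; Group 3 − 40 → 9710
Population now: 0–19=3171, 20–39=6619, 40–59=9710, 60–79=6586, 80+=12368
Period 2:
Births: 6619 × 0.161 = 1066 ; 9710 × 0.233 = 2262 ⇒ total 3328
Group 2: 3171 × 0.986 = 3127
Group 3: 6619 × 0.975 = 6454
Group 4: 9710 × 0.983 = 9545
Group 5: 6586 × 0.94 + 12368 × 0.66 = 6191 + 8163 = 14354
Net migration: Group 2 + 210 → 3337; Group 3 − 40 → 6414
Population now: 0–19=3328, 20–39=3337, 40–59=6414, 60–79=9545, 80+=14354

3328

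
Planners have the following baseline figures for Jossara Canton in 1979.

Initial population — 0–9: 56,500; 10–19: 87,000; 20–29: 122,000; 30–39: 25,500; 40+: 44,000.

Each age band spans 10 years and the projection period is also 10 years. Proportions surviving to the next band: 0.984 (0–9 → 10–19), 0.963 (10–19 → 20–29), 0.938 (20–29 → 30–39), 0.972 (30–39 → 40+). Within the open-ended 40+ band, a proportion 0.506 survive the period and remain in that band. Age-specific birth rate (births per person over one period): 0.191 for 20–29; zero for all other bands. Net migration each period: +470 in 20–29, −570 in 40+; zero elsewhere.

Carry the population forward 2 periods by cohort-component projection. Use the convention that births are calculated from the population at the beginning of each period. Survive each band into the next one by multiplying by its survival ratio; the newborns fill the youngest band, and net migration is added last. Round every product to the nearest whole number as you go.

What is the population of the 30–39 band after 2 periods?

Period 1:
Births: 122000 × 0.191 = 23302
10–19: 56500 × 0.984 = 55596
20–29: 87000 × 0.963 = 83781
30–39: 122000 × 0.938 = 114436
40+: 25500 × 0.972 + 44000 × 0.506 = 24786 + 22264 = 47050
Net migration: 20–29 + 470 → 84251; 40+ − 570 → 46480
→ [23302, 55596, 84251, 114436, 46480]
Period 2:
Births: 84251 × 0.191 = 16092
10–19: 23302 × 0.984 = 22929
20–29: 55596 × 0.963 = 53539
30–39: 84251 × 0.938 = 79027
40+: 114436 × 0.972 + 46480 × 0.506 = 111232 + 23519 = 134751
Net migration: 20–29 + 470 → 54009; 40+ − 570 → 134181
→ [16092, 22929, 54009, 79027, 134181]

79027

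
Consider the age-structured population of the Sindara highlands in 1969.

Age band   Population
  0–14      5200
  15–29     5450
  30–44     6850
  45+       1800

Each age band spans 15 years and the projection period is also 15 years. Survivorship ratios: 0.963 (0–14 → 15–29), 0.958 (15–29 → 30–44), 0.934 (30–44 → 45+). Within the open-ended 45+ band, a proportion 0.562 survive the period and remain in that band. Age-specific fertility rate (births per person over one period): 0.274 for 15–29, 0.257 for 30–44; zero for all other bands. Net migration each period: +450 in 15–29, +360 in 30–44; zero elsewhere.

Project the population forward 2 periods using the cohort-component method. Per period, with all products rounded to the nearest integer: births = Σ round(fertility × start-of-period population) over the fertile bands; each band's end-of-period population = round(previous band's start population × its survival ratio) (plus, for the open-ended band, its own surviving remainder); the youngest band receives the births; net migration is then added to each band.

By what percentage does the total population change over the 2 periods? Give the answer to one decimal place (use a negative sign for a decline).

11.3

Call the bands 1 to 4, youngest first.
[period 1]
Births: 5450 × 0.274 = 1493 ; 6850 × 0.257 = 1760 — total 3253
Band 2: 5200 × 0.963 = 5008
Band 3: 5450 × 0.958 = 5221
Band 4: 6850 × 0.934 + 1800 × 0.562 = 6398 + 1012 = 7410
Net migration: Band 2 + 450 → 5458; Band 3 + 360 → 5581
Population now: 0–14=3253, 15–29=5458, 30–44=5581, 45+=7410
[period 2]
Births: 5458 × 0.274 = 1495 ; 5581 × 0.257 = 1434 — total 2929
Band 2: 3253 × 0.963 = 3133
Band 3: 5458 × 0.958 = 5229
Band 4: 5581 × 0.934 + 7410 × 0.562 = 5213 + 4164 = 9377
Net migration: Band 2 + 450 → 3583; Band 3 + 360 → 5589
Population now: 0–14=2929, 15–29=3583, 30–44=5589, 45+=9377
Total: 19300 → 21478; change = 2178; percentage change = 11.3%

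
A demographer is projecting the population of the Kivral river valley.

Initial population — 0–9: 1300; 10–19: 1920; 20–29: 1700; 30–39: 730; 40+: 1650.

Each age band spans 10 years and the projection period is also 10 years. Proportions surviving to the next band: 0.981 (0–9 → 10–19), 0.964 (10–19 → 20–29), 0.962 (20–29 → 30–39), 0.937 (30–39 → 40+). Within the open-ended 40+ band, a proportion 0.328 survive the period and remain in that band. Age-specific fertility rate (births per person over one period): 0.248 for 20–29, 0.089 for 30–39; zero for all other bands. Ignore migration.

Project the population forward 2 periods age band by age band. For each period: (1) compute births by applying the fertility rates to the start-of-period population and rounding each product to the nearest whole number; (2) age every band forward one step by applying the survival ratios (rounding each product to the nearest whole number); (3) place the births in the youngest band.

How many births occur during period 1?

487

Let group 1 be 0–9 through group 5 = 40+.
Period 1:
Births: 1700 * 0.248 = 422 ; 730 * 0.089 = 65 → 487
Group 2: 1300 * 0.981 = 1275
Group 3: 1920 * 0.964 = 1851
Group 4: 1700 * 0.962 = 1635
Group 5: 730 * 0.937 + 1650 * 0.328 = 684 + 541 = 1225
End of period: [487, 1275, 1851, 1635, 1225]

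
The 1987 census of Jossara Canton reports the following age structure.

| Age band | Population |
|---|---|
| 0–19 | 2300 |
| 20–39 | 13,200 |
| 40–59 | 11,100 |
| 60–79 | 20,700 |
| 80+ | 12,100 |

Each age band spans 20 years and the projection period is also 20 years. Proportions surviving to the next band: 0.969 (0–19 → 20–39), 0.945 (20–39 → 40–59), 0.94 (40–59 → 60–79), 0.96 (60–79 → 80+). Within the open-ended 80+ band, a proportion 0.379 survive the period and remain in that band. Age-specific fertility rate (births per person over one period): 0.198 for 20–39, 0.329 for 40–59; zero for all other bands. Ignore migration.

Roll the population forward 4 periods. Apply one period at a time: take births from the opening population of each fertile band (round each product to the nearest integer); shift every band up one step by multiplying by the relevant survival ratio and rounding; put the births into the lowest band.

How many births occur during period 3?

1895

Period 1.
Births: 13200 * 0.198 = 2614 ; 11100 * 0.329 = 3652 → 6266
20–39: 2300 * 0.969 = 2229
40–59: 13200 * 0.945 = 12474
60–79: 11100 * 0.94 = 10434
80+: 20700 * 0.96 + 12100 * 0.379 = 19872 + 4586 = 24458
Population now: 0–19=6266, 20–39=2229, 40–59=12474, 60–79=10434, 80+=24458
Period 2.
Births: 2229 * 0.198 = 441 ; 12474 * 0.329 = 4104 → 4545
20–39: 6266 * 0.969 = 6072
40–59: 2229 * 0.945 = 2106
60–79: 12474 * 0.94 = 11726
80+: 10434 * 0.96 + 24458 * 0.379 = 10017 + 9270 = 19287
Population now: 0–19=4545, 20–39=6072, 40–59=2106, 60–79=11726, 80+=19287
Period 3.
Births: 6072 * 0.198 = 1202 ; 2106 * 0.329 = 693 → 1895
20–39: 4545 * 0.969 = 4404
40–59: 6072 * 0.945 = 5738
60–79: 2106 * 0.94 = 1980
80+: 11726 * 0.96 + 19287 * 0.379 = 11257 + 7310 = 18567
Population now: 0–19=1895, 20–39=4404, 40–59=5738, 60–79=1980, 80+=18567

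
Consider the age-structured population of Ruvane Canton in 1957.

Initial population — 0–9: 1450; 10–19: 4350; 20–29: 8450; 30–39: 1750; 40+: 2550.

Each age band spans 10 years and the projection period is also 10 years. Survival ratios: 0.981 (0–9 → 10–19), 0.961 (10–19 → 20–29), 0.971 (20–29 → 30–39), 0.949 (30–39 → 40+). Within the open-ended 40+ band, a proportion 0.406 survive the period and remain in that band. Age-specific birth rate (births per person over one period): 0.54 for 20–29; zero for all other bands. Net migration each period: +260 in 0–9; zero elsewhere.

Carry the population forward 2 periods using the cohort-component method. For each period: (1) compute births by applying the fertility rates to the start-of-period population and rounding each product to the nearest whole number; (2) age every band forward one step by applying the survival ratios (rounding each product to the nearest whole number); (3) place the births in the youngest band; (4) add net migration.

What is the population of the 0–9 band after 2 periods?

2517

Call the bands 1 to 5, youngest first.
[period 1]
Births: 8450 × 0.54 = 4563
Band 2: 1450 × 0.981 = 1422
Band 3: 4350 × 0.961 = 4180
Band 4: 8450 × 0.971 = 8205
Band 5: 1750 × 0.949 + 2550 × 0.406 = 1661 + 1035 = 2696
Net migration: Band 1 + 260 → 4823
Giving 4823 / 1422 / 4180 / 8205 / 2696.
[period 2]
Births: 4180 × 0.54 = 2257
Band 2: 4823 × 0.981 = 4731
Band 3: 1422 × 0.961 = 1367
Band 4: 4180 × 0.971 = 4059
Band 5: 8205 × 0.949 + 2696 × 0.406 = 7787 + 1095 = 8882
Net migration: Band 1 + 260 → 2517
Giving 2517 / 4731 / 1367 / 4059 / 8882.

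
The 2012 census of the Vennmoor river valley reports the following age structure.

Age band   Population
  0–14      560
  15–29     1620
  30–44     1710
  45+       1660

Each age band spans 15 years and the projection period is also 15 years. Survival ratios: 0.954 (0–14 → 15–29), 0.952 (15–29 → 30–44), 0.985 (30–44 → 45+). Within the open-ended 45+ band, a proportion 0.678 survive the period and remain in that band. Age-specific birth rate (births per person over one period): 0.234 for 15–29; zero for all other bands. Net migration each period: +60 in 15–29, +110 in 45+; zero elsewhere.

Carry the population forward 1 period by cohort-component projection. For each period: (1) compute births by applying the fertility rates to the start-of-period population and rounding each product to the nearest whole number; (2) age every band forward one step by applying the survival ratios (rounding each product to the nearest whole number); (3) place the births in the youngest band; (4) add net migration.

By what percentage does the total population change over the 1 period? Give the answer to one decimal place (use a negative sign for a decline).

Period 1.
Births: 1620 * 0.234 = 379
15–29: 560 * 0.954 = 534
30–44: 1620 * 0.952 = 1542
45+: 1710 * 0.985 + 1660 * 0.678 = 1684 + 1125 = 2809
Net migration: 15–29 + 60 → 594; 45+ + 110 → 2919
Population now: 0–14=379, 15–29=594, 30–44=1542, 45+=2919
Total: 5550 → 5434; change = -116; percentage change = -2.1%

-2.1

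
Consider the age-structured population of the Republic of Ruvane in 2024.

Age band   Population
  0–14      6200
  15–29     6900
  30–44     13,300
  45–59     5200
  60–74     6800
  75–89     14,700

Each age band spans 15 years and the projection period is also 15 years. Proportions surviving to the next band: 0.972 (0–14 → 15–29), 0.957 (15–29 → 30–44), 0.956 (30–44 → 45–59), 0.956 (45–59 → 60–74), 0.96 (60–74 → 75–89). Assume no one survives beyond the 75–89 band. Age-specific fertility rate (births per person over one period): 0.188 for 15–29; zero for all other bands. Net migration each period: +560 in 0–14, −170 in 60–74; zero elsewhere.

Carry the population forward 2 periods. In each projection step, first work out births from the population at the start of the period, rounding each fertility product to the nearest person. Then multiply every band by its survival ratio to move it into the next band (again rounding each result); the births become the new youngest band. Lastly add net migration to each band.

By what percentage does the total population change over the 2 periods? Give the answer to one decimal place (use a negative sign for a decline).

[period 1]
Births: 6900 * 0.188 = 1297
15–29: 6200 * 0.972 = 6026
30–44: 6900 * 0.957 = 6603
45–59: 13300 * 0.956 = 12715
60–74: 5200 * 0.956 = 4971
75–89: 6800 * 0.96 = 6528
Net migration: 0–14 + 560 → 1857; 60–74 − 170 → 4801
Giving 1857 / 6026 / 6603 / 12715 / 4801 / 6528.
[period 2]
Births: 6026 * 0.188 = 1133
15–29: 1857 * 0.972 = 1805
30–44: 6026 * 0.957 = 5767
45–59: 6603 * 0.956 = 6312
60–74: 12715 * 0.956 = 12156
75–89: 4801 * 0.96 = 4609
Net migration: 0–14 + 560 → 1693; 60–74 − 170 → 11986
Giving 1693 / 1805 / 5767 / 6312 / 11986 / 4609.
Total: 53100 → 32172; change = -20928; percentage change = -39.4%

-39.4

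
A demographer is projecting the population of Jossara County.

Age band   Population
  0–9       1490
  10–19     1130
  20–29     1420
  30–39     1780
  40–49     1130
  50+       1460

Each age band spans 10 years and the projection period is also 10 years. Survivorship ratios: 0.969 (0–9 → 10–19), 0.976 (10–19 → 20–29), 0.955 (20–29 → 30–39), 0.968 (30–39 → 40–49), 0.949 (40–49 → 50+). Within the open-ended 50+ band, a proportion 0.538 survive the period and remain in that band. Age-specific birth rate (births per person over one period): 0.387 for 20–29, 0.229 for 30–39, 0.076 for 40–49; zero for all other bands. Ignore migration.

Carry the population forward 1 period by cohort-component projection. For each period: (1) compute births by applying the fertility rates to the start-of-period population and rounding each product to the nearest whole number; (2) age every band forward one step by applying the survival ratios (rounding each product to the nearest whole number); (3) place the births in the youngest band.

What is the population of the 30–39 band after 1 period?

1356

Period 1.
Births: 1420 * 0.387 = 550 ; 1780 * 0.229 = 408 ; 1130 * 0.076 = 86 → total 1044
10–19: 1490 * 0.969 = 1444
20–29: 1130 * 0.976 = 1103
30–39: 1420 * 0.955 = 1356
40–49: 1780 * 0.968 = 1723
50+: 1130 * 0.949 + 1460 * 0.538 = 1072 + 785 = 1857
→ [1044, 1444, 1103, 1356, 1723, 1857]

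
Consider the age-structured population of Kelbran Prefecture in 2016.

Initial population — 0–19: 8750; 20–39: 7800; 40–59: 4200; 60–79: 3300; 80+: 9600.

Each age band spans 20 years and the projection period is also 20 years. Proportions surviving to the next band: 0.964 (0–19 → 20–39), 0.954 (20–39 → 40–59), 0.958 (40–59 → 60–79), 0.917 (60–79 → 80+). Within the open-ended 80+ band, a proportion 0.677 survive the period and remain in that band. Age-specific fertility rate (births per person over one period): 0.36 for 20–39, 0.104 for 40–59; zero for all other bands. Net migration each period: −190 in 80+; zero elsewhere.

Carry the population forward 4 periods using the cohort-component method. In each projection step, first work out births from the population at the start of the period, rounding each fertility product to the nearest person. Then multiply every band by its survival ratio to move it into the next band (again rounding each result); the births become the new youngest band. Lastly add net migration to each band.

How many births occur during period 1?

3245

Period 1:
Births: 7800 × 0.36 = 2808, 4200 × 0.104 = 437 — total 3245
20–39: 8750 × 0.964 = 8435
40–59: 7800 × 0.954 = 7441
60–79: 4200 × 0.958 = 4024
80+: 3300 × 0.917 + 9600 × 0.677 = 3026 + 6499 = 9525
Net migration: 80+ − 190 → 9335
→ [3245, 8435, 7441, 4024, 9335]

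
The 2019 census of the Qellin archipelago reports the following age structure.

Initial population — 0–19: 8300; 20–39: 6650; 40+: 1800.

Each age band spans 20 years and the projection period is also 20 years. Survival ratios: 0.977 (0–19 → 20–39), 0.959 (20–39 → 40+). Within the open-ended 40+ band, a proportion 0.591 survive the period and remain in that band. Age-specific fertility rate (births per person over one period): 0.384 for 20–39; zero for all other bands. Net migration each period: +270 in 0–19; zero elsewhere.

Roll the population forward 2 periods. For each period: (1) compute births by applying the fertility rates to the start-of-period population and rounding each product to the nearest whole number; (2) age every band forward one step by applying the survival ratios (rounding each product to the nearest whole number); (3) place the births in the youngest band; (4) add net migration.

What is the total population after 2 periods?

18318

Let band 1 be 0–19 through band 3 = 40+.
— Period 1 —
Births: 6650 × 0.384 = 2554
Band 2: 8300 × 0.977 = 8109
Band 3: 6650 × 0.959 + 1800 × 0.591 = 6377 + 1064 = 7441
Net migration: Band 1 + 270 → 2824
Population now: 0–19=2824, 20–39=8109, 40+=7441
— Period 2 —
Births: 8109 × 0.384 = 3114
Band 2: 2824 × 0.977 = 2759
Band 3: 8109 × 0.959 + 7441 × 0.591 = 7777 + 4398 = 12175
Net migration: Band 1 + 270 → 3384
Population now: 0–19=3384, 20–39=2759, 40+=12175
Total after period 2: 3384 + 2759 + 12175 = 18318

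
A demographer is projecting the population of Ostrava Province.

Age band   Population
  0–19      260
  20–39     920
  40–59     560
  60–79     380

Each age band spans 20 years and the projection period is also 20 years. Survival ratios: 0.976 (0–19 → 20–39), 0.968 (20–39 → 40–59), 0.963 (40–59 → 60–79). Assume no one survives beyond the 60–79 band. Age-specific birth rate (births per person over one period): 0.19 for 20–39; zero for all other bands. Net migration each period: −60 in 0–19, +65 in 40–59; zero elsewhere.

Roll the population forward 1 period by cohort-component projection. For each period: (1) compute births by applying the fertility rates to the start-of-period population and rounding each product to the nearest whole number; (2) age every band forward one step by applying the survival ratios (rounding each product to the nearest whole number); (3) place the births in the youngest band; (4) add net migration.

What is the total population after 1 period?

1864

Period 1:
Births: 920 × 0.19 = 175
20–39: 260 × 0.976 = 254
40–59: 920 × 0.968 = 891
60–79: 560 × 0.963 = 539
Net migration: 0–19 − 60 → 115; 40–59 + 65 → 956
→ [115, 254, 956, 539]
Total after period 1: 115 + 254 + 956 + 539 = 1864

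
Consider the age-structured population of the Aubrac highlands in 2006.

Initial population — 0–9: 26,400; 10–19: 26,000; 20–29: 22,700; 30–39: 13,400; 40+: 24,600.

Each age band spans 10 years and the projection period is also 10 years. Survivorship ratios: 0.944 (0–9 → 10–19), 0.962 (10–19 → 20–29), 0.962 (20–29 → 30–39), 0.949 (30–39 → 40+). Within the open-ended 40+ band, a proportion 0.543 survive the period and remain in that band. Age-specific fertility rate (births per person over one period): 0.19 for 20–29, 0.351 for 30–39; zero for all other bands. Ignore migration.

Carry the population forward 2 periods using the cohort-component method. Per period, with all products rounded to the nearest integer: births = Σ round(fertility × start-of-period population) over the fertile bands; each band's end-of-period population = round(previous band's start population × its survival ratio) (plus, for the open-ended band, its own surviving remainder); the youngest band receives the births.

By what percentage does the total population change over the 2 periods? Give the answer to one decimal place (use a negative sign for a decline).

After projecting period 1:
Births: 22700 × 0.19 = 4313, 13400 × 0.351 = 4703 → 9016
10–19: 26400 × 0.944 = 24922
20–29: 26000 × 0.962 = 25012
30–39: 22700 × 0.962 = 21837
40+: 13400 × 0.949 + 24600 × 0.543 = 12717 + 13358 = 26075
End of period: [9016, 24922, 25012, 21837, 26075]
After projecting period 2:
Births: 25012 × 0.19 = 4752, 21837 × 0.351 = 7665 → 12417
10–19: 9016 × 0.944 = 8511
20–29: 24922 × 0.962 = 23975
30–39: 25012 × 0.962 = 24062
40+: 21837 × 0.949 + 26075 × 0.543 = 20723 + 14159 = 34882
End of period: [12417, 8511, 23975, 24062, 34882]
Total: 113100 → 103847; change = -9253; percentage change = -8.2%

-8.2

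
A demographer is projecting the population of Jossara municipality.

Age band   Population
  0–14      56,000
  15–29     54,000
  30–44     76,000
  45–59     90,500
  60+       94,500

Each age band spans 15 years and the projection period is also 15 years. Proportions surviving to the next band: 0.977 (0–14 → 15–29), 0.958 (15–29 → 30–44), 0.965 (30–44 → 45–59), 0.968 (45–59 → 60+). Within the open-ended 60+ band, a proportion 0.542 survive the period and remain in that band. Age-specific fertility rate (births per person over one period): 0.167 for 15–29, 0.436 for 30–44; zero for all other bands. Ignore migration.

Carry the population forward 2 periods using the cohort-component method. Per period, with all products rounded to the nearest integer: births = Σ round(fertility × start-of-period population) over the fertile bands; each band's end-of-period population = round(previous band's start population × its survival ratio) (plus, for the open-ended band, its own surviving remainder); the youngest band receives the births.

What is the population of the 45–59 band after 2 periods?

[period 1]
Births: 54000 × 0.167 = 9018 ; 76000 × 0.436 = 33136 ⇒ total 42154
15–29: 56000 × 0.977 = 54712
30–44: 54000 × 0.958 = 51732
45–59: 76000 × 0.965 = 73340
60+: 90500 × 0.968 + 94500 × 0.542 = 87604 + 51219 = 138823
Population now: 0–14=42154, 15–29=54712, 30–44=51732, 45–59=73340, 60+=138823
[period 2]
Births: 54712 × 0.167 = 9137 ; 51732 × 0.436 = 22555 ⇒ total 31692
15–29: 42154 × 0.977 = 41184
30–44: 54712 × 0.958 = 52414
45–59: 51732 × 0.965 = 49921
60+: 73340 × 0.968 + 138823 × 0.542 = 70993 + 75242 = 146235
Population now: 0–14=31692, 15–29=41184, 30–44=52414, 45–59=49921, 60+=146235

49921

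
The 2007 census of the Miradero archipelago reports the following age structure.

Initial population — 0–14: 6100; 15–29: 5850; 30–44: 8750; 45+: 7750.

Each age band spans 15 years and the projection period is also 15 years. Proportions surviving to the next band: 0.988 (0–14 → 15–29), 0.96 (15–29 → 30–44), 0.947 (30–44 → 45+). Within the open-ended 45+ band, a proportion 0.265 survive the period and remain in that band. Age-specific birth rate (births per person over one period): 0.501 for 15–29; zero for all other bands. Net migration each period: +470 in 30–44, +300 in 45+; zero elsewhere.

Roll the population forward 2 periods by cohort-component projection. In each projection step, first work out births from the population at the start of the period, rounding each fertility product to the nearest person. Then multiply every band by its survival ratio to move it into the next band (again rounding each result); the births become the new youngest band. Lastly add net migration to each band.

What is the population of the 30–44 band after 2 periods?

(Bands numbered youngest = 1 to oldest = 4.)
After projecting period 1:
Births: 5850 * 0.501 = 2931
Band 2: 6100 * 0.988 = 6027
Band 3: 5850 * 0.96 = 5616
Band 4: 8750 * 0.947 + 7750 * 0.265 = 8286 + 2054 = 10340
Net migration: Band 3 + 470 → 6086; Band 4 + 300 → 10640
→ [2931, 6027, 6086, 10640]
After projecting period 2:
Births: 6027 * 0.501 = 3020
Band 2: 2931 * 0.988 = 2896
Band 3: 6027 * 0.96 = 5786
Band 4: 6086 * 0.947 + 10640 * 0.265 = 5763 + 2820 = 8583
Net migration: Band 3 + 470 → 6256; Band 4 + 300 → 8883
→ [3020, 2896, 6256, 8883]

6256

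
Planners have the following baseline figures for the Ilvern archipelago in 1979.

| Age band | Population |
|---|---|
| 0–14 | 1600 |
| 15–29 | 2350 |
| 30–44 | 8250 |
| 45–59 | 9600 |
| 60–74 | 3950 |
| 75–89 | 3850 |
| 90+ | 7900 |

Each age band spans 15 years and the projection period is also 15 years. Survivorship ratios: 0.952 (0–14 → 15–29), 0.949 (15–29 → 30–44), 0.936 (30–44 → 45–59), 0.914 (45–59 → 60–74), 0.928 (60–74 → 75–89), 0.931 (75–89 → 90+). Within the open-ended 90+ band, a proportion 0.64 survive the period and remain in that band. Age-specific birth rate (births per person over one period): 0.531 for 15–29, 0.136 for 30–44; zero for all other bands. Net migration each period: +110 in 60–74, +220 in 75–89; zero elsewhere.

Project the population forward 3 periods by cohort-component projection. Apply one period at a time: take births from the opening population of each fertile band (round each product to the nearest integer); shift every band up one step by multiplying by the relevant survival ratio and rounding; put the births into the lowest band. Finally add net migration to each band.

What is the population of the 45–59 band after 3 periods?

Call the groups 1 to 7, youngest first.
[period 1]
Births: 2350 × 0.531 = 1248, 8250 × 0.136 = 1122 — total 2370
Group 2: 1600 × 0.952 = 1523
Group 3: 2350 × 0.949 = 2230
Group 4: 8250 × 0.936 = 7722
Group 5: 9600 × 0.914 = 8774
Group 6: 3950 × 0.928 = 3666
Group 7: 3850 × 0.931 + 7900 × 0.64 = 3584 + 5056 = 8640
Net migration: Group 5 + 110 → 8884; Group 6 + 220 → 3886
Giving 2370 / 1523 / 2230 / 7722 / 8884 / 3886 / 8640.
[period 2]
Births: 1523 × 0.531 = 809, 2230 × 0.136 = 303 — total 1112
Group 2: 2370 × 0.952 = 2256
Group 3: 1523 × 0.949 = 1445
Group 4: 2230 × 0.936 = 2087
Group 5: 7722 × 0.914 = 7058
Group 6: 8884 × 0.928 = 8244
Group 7: 3886 × 0.931 + 8640 × 0.64 = 3618 + 5530 = 9148
Net migration: Group 5 + 110 → 7168; Group 6 + 220 → 8464
Giving 1112 / 2256 / 1445 / 2087 / 7168 / 8464 / 9148.
[period 3]
Births: 2256 × 0.531 = 1198, 1445 × 0.136 = 197 — total 1395
Group 2: 1112 × 0.952 = 1059
Group 3: 2256 × 0.949 = 2141
Group 4: 1445 × 0.936 = 1353
Group 5: 2087 × 0.914 = 1908
Group 6: 7168 × 0.928 = 6652
Group 7: 8464 × 0.931 + 9148 × 0.64 = 7880 + 5855 = 13735
Net migration: Group 5 + 110 → 2018; Group 6 + 220 → 6872
Giving 1395 / 1059 / 2141 / 1353 / 2018 / 6872 / 13735.

1353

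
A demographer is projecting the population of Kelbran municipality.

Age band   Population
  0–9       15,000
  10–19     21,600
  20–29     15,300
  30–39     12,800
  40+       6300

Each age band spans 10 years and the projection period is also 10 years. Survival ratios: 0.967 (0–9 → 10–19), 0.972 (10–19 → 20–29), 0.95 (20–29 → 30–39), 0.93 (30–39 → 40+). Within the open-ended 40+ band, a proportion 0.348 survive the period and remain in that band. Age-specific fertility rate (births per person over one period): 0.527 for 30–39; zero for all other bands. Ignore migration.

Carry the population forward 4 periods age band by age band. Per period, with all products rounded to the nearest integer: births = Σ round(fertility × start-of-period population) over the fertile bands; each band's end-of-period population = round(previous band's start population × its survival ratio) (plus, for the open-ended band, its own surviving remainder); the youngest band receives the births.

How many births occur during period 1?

Numbering the bands 1..5 from youngest to oldest:
[period 1]
Births: 12800 × 0.527 = 6746
Band 2: 15000 × 0.967 = 14505
Band 3: 21600 × 0.972 = 20995
Band 4: 15300 × 0.95 = 14535
Band 5: 12800 × 0.93 + 6300 × 0.348 = 11904 + 2192 = 14096
→ [6746, 14505, 20995, 14535, 14096]

6746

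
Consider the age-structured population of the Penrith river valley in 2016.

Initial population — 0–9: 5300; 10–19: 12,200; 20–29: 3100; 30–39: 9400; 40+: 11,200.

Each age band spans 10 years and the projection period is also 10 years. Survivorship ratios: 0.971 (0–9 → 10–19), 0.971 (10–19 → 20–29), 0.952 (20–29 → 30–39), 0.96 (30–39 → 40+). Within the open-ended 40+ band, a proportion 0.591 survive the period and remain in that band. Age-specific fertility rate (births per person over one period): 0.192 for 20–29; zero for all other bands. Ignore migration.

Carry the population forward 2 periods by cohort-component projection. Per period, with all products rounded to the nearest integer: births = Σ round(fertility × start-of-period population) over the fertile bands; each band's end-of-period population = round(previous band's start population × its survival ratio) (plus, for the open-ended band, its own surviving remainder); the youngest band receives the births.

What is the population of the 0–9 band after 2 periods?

Call the bands 1 to 5, youngest first.
Period 1:
Births: 3100 × 0.192 = 595
Band 2: 5300 × 0.971 = 5146
Band 3: 12200 × 0.971 = 11846
Band 4: 3100 × 0.952 = 2951
Band 5: 9400 × 0.96 + 11200 × 0.591 = 9024 + 6619 = 15643
→ [595, 5146, 11846, 2951, 15643]
Period 2:
Births: 11846 × 0.192 = 2274
Band 2: 595 × 0.971 = 578
Band 3: 5146 × 0.971 = 4997
Band 4: 11846 × 0.952 = 11277
Band 5: 2951 × 0.96 + 15643 × 0.591 = 2833 + 9245 = 12078
→ [2274, 578, 4997, 11277, 12078]

2274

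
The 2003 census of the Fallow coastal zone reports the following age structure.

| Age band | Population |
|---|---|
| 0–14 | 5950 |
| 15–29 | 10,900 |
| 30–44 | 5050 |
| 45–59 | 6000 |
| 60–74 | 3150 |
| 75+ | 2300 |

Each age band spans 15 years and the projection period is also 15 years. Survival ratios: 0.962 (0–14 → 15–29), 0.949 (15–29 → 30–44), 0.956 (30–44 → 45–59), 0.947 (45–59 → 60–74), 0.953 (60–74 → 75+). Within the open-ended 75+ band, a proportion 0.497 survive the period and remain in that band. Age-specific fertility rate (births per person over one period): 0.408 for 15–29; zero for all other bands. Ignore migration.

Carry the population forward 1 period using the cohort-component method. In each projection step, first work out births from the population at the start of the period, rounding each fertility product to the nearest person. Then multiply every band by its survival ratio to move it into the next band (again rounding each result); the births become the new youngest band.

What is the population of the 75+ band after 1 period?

Call the groups 1 to 6, youngest first.
Period 1.
Births: 10900 × 0.408 = 4447
Group 2: 5950 × 0.962 = 5724
Group 3: 10900 × 0.949 = 10344
Group 4: 5050 × 0.956 = 4828
Group 5: 6000 × 0.947 = 5682
Group 6: 3150 × 0.953 + 2300 × 0.497 = 3002 + 1143 = 4145
End of period: [4447, 5724, 10344, 4828, 5682, 4145]

4145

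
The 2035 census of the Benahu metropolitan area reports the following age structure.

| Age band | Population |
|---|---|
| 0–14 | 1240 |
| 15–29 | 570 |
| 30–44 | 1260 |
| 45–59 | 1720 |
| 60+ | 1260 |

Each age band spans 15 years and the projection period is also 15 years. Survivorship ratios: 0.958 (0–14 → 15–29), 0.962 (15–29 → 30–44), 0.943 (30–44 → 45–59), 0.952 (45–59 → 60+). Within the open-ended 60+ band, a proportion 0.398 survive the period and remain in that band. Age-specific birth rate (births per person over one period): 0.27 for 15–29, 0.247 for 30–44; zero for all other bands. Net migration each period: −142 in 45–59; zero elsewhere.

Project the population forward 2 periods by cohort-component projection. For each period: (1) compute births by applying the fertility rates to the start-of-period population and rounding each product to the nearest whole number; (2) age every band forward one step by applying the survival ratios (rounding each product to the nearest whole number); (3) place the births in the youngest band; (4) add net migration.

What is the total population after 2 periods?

4266

Period 1.
Births: 570 × 0.27 = 154, 1260 × 0.247 = 311 → 465
15–29: 1240 × 0.958 = 1188
30–44: 570 × 0.962 = 548
45–59: 1260 × 0.943 = 1188
60+: 1720 × 0.952 + 1260 × 0.398 = 1637 + 501 = 2138
Net migration: 45–59 − 142 → 1046
→ [465, 1188, 548, 1046, 2138]
Period 2.
Births: 1188 × 0.27 = 321, 548 × 0.247 = 135 → 456
15–29: 465 × 0.958 = 445
30–44: 1188 × 0.962 = 1143
45–59: 548 × 0.943 = 517
60+: 1046 × 0.952 + 2138 × 0.398 = 996 + 851 = 1847
Net migration: 45–59 − 142 → 375
→ [456, 445, 1143, 375, 1847]
Total after period 2: 456 + 445 + 1143 + 375 + 1847 = 4266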